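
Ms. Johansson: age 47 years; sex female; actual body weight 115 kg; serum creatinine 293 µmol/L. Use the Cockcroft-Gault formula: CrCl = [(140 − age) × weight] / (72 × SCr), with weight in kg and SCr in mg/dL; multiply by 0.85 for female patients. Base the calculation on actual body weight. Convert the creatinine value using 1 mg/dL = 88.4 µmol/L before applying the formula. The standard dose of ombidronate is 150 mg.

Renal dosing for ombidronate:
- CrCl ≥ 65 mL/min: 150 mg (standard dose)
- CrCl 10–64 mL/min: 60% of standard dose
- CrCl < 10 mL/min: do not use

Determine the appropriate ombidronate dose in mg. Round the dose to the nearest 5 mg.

SCr = 293 / 88.4 = 3.314 mg/dL
CrCl = (140 − 47) × 115 / (72 × 3.314) × 0.85 = 10695.0 / 238.61 × 0.85 ≈ 38.1 mL/min
CrCl ≈ 38 mL/min → bracket 10–64 mL/min.
60% of 150 mg = 90 mg

90 mg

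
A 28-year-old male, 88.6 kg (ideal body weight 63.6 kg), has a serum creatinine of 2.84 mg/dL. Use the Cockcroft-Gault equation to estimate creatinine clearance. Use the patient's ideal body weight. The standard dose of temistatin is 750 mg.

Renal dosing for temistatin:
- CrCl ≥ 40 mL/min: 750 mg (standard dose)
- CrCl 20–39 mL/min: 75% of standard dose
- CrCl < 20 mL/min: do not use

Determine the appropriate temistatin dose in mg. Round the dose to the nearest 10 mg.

560 mg

CrCl = (140 − 28) × 63.6 / (72 × 2.84) = 7123.2 / 204.48 ≈ 34.8 mL/min
CrCl ≈ 35 mL/min → bracket 20–39 mL/min.
75% of 750 mg = 562.5 mg → 560 mg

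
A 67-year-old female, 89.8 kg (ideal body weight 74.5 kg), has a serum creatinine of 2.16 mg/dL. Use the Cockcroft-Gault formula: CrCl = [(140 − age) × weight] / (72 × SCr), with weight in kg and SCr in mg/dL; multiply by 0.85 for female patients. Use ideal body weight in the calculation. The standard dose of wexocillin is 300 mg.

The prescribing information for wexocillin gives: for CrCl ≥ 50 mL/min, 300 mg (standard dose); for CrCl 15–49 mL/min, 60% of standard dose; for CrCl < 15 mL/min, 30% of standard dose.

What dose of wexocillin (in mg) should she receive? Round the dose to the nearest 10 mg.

CrCl = (140 − 67) × 74.5 / (72 × 2.16) × 0.85 = 5438.5 / 155.52 × 0.85 ≈ 29.7 mL/min
CrCl ≈ 30 mL/min → bracket 15–49 mL/min.
60% of 300 mg = 180 mg

180 mg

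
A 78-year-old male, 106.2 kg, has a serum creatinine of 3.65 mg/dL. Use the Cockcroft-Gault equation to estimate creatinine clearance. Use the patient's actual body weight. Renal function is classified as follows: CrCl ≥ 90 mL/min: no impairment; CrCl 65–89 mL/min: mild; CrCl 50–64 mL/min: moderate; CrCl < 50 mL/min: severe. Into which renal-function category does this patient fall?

severe

CrCl = (140 − 78) × 106.2 / (72 × 3.65) = 6584.4 / 262.80 ≈ 25.1 mL/min
25 mL/min falls in the 'severe' range.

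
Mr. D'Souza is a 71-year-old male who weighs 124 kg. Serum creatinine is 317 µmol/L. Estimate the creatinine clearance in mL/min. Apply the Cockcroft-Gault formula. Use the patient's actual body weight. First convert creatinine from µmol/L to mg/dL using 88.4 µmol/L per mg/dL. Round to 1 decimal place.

33.1 mL/min

SCr = 317 / 88.4 = 3.586 mg/dL
CrCl = (140 − 71) × 124 / (72 × 3.586) = 8556.0 / 258.19 ≈ 33.1 mL/min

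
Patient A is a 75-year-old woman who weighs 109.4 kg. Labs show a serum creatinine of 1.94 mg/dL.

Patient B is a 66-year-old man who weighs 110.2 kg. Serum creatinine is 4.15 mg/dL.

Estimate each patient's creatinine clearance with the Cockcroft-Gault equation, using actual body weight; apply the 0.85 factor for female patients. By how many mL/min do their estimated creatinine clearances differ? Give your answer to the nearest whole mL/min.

16 mL/min

Patient A: CrCl = (140 − 75) × 109.4 / (72 × 1.94) × 0.85 = 7111.0 / 139.68 × 0.85 ≈ 43.3 mL/min
Patient B: CrCl = (140 − 66) × 110.2 / (72 × 4.15) = 8154.8 / 298.80 ≈ 27.3 mL/min
|43.3 − 27.3| = 16.0 mL/min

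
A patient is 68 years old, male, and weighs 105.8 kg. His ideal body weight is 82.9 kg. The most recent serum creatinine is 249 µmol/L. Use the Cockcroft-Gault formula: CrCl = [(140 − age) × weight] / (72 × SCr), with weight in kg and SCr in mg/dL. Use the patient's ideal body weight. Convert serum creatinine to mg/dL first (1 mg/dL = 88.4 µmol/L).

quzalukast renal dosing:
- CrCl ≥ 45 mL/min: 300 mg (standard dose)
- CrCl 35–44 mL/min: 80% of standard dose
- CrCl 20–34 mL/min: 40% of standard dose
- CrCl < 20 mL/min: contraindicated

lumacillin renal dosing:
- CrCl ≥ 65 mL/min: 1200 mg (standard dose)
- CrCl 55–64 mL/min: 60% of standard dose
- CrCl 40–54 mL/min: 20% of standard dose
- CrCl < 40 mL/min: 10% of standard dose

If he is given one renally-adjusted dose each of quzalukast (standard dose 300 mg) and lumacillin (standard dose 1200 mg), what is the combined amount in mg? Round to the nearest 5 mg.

SCr = 249 / 88.4 = 2.817 mg/dL
CrCl = (140 − 68) × 82.9 / (72 × 2.817) = 5968.8 / 202.82 ≈ 29.4 mL/min
CrCl ≈ 29 mL/min.
quzalukast: 20–34 mL/min → 40% of 300 mg = 120 mg.
lumacillin: < 40 mL/min → 10% of 1200 mg = 120 mg.
Total = 120 + 120 = 240 mg.

240 mg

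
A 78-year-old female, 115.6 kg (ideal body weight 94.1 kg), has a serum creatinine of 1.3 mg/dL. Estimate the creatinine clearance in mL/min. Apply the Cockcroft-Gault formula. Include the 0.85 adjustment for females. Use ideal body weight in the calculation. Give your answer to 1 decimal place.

53.0 mL/min

CrCl = (140 − 78) × 94.1 / (72 × 1.3) × 0.85 = 5834.2 / 93.60 × 0.85 ≈ 53.0 mL/min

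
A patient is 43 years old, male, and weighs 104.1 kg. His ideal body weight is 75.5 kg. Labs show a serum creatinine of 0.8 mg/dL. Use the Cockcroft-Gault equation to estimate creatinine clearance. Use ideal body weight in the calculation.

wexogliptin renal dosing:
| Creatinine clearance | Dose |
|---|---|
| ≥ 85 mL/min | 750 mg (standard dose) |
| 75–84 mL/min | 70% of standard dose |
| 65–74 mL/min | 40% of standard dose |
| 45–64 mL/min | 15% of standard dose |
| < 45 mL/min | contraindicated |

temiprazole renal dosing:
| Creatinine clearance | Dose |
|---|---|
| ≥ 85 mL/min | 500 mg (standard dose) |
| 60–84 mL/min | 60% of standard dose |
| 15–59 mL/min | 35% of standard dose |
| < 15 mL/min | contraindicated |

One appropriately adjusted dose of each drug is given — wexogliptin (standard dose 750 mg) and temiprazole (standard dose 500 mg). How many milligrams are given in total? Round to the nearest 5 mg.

1250 mg

CrCl = (140 − 43) × 75.5 / (72 × 0.8) = 7323.5 / 57.60 ≈ 127.1 mL/min
CrCl ≈ 127 mL/min.
wexogliptin: ≥ 85 mL/min → 100% of 750 mg = 750 mg.
temiprazole: ≥ 85 mL/min → 100% of 500 mg = 500 mg.
Total = 750 + 500 = 1250 mg.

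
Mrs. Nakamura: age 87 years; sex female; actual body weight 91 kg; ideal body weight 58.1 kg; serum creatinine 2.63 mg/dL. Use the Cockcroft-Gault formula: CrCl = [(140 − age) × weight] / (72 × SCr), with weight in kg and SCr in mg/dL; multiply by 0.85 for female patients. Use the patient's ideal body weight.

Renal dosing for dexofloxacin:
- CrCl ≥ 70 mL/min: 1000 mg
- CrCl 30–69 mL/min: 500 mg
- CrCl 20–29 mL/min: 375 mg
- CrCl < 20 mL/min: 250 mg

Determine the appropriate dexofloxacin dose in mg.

250 mg

CrCl = (140 − 87) × 58.1 / (72 × 2.63) × 0.85 = 3079.3 / 189.36 × 0.85 ≈ 13.8 mL/min
CrCl ≈ 14 mL/min → bracket < 20 mL/min.
Dose for this bracket: 250 mg.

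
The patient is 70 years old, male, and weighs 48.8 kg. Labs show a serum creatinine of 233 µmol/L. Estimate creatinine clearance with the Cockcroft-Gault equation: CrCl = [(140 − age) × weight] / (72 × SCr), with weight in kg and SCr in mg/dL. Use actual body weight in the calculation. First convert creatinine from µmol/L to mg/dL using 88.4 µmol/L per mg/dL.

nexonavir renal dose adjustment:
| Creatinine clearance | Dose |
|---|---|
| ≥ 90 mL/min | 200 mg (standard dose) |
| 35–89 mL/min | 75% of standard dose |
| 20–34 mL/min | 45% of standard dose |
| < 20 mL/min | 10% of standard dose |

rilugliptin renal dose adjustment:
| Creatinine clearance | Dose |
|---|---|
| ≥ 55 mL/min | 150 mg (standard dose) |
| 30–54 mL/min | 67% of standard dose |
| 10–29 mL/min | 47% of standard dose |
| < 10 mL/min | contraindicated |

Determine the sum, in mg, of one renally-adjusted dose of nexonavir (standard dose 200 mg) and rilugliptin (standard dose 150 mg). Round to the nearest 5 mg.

SCr = 233 / 88.4 = 2.636 mg/dL
CrCl = (140 − 70) × 48.8 / (72 × 2.636) = 3416.0 / 189.79 ≈ 18.0 mL/min
CrCl ≈ 18 mL/min.
nexonavir: < 20 mL/min → 10% of 200 mg = 20 mg.
rilugliptin: 10–29 mL/min → 47% of 150 mg = 70.5 mg.
Total = 20 + 70.5 = 90.5 mg.

90 mg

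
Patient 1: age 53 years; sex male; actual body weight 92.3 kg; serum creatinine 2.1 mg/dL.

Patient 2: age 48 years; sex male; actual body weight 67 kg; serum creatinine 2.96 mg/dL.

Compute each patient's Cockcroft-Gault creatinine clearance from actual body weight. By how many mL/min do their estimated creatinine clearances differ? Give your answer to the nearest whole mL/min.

Patient 1: CrCl = (140 − 53) × 92.3 / (72 × 2.1) = 8030.1 / 151.20 ≈ 53.1 mL/min
Patient 2: CrCl = (140 − 48) × 67 / (72 × 2.96) = 6164.0 / 213.12 ≈ 28.9 mL/min
|53.1 − 28.9| = 24.2 mL/min

24 mL/min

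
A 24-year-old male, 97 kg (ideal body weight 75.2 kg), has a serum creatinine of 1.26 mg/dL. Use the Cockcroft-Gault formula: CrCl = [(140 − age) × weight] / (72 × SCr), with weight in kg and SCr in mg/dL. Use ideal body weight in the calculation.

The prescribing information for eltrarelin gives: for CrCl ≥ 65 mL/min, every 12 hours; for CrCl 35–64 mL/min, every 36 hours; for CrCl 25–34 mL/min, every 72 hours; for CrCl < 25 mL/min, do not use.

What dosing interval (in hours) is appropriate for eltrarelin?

every 12 hours

CrCl = (140 − 24) × 75.2 / (72 × 1.26) = 8723.2 / 90.72 ≈ 96.2 mL/min
CrCl ≈ 96 mL/min → bracket ≥ 65 mL/min → every 12 hours.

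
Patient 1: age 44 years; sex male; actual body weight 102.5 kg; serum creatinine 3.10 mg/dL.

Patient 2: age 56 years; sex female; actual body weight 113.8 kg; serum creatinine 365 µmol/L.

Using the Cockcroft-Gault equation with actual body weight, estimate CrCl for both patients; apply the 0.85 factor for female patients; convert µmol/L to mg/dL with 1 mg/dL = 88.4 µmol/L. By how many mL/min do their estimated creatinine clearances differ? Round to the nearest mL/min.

Patient 1: CrCl = (140 − 44) × 102.5 / (72 × 3.1) = 9840.0 / 223.20 ≈ 44.1 mL/min
Patient 2: SCr = 365 / 88.4 = 4.129 mg/dL
Patient 2: CrCl = (140 − 56) × 113.8 / (72 × 4.129) × 0.85 = 9559.2 / 297.29 × 0.85 ≈ 27.3 mL/min
|44.1 − 27.3| = 16.8 mL/min

17 mL/min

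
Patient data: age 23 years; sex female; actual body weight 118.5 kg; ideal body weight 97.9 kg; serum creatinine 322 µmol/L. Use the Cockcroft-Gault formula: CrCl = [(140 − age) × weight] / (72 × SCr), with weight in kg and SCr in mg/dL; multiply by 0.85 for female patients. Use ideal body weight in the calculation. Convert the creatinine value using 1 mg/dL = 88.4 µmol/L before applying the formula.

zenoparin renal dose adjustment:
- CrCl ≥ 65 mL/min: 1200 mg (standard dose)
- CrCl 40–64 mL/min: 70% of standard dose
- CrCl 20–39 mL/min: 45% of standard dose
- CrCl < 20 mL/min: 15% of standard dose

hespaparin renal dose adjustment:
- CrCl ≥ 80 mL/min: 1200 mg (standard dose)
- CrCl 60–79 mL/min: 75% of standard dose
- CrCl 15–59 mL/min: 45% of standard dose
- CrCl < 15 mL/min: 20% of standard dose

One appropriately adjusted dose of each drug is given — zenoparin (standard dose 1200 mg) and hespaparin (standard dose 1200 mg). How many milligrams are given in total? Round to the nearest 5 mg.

SCr = 322 / 88.4 = 3.643 mg/dL
CrCl = (140 − 23) × 97.9 / (72 × 3.643) × 0.85 = 11454.3 / 262.30 × 0.85 ≈ 37.1 mL/min
CrCl ≈ 37 mL/min.
zenoparin: 20–39 mL/min → 45% of 1200 mg = 540 mg.
hespaparin: 15–59 mL/min → 45% of 1200 mg = 540 mg.
Total = 540 + 540 = 1080 mg.

1080 mg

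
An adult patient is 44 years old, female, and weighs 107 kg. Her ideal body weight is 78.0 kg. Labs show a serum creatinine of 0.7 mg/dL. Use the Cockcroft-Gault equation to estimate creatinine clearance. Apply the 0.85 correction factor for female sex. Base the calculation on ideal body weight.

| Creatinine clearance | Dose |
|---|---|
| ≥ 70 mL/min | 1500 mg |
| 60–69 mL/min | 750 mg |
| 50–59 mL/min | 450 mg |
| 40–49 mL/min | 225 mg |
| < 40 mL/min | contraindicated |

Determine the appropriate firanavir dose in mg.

CrCl = (140 − 44) × 78 / (72 × 0.7) × 0.85 = 7488.0 / 50.40 × 0.85 ≈ 126.3 mL/min
CrCl ≈ 126 mL/min → bracket ≥ 70 mL/min.
Dose for this bracket: 1500 mg.

1500 mg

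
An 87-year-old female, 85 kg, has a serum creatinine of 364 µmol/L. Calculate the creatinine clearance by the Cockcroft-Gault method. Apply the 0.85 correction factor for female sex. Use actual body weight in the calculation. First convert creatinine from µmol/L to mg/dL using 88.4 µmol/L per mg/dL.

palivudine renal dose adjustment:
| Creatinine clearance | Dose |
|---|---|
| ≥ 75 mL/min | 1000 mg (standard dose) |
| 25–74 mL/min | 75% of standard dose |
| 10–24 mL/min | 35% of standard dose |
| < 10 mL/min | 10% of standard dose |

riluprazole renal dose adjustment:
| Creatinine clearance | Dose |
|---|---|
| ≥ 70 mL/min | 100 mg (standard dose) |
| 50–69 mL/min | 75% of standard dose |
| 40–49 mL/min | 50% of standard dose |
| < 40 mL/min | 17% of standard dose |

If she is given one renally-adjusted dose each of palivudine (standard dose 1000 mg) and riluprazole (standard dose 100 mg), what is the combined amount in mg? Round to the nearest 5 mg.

SCr = 364 / 88.4 = 4.118 mg/dL
CrCl = (140 − 87) × 85 / (72 × 4.118) × 0.85 = 4505.0 / 296.50 × 0.85 ≈ 12.9 mL/min
CrCl ≈ 13 mL/min.
palivudine: 10–24 mL/min → 35% of 1000 mg = 350 mg.
riluprazole: < 40 mL/min → 17% of 100 mg = 17 mg.
Total = 350 + 17 = 367 mg.

365 mg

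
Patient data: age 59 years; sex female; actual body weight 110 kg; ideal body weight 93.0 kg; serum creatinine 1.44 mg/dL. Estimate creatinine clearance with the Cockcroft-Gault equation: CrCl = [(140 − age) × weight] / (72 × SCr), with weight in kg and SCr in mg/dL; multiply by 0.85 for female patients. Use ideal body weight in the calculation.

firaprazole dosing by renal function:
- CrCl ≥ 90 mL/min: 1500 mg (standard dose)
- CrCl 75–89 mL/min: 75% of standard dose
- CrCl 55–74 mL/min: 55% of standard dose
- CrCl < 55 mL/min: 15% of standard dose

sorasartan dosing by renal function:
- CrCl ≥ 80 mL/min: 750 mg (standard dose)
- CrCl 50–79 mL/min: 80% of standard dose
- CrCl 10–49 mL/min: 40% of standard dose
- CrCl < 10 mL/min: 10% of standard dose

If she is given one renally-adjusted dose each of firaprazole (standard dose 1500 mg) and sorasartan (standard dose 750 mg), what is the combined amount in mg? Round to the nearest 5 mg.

1425 mg

CrCl = (140 − 59) × 93 / (72 × 1.44) × 0.85 = 7533.0 / 103.68 × 0.85 ≈ 61.8 mL/min
CrCl ≈ 62 mL/min.
firaprazole: 55–74 mL/min → 55% of 1500 mg = 825 mg.
sorasartan: 50–79 mL/min → 80% of 750 mg = 600 mg.
Total = 825 + 600 = 1425 mg.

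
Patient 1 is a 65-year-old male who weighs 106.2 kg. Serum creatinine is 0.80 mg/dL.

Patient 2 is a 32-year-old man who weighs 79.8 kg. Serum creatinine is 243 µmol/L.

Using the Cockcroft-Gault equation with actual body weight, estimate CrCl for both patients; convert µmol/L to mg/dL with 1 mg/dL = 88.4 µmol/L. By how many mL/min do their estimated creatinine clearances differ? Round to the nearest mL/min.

Patient 1: CrCl = (140 − 65) × 106.2 / (72 × 0.8) = 7965.0 / 57.60 ≈ 138.3 mL/min
Patient 2: SCr = 243 / 88.4 = 2.749 mg/dL
Patient 2: CrCl = (140 − 32) × 79.8 / (72 × 2.749) = 8618.4 / 197.93 ≈ 43.5 mL/min
|138.3 − 43.5| = 94.8 mL/min

95 mL/min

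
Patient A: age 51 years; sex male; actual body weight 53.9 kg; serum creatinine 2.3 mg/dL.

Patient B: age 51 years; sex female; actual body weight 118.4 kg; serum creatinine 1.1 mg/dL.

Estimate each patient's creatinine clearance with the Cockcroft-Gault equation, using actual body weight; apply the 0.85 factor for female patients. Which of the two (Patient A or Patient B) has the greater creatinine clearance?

Patient B

Patient A: CrCl = (140 − 51) × 53.9 / (72 × 2.3) = 4797.1 / 165.60 ≈ 29.0 mL/min
Patient B: CrCl = (140 − 51) × 118.4 / (72 × 1.1) × 0.85 = 10537.6 / 79.20 × 0.85 ≈ 113.1 mL/min
29.0 vs 113.1 mL/min → Patient B is higher.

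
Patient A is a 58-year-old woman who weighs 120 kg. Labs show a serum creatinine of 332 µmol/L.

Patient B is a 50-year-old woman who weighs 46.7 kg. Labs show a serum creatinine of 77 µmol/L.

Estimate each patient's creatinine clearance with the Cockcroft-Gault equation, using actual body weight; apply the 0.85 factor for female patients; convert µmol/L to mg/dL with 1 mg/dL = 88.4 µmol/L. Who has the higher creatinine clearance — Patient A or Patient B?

Patient B

Patient A: SCr = 332 / 88.4 = 3.756 mg/dL
Patient A: CrCl = (140 − 58) × 120 / (72 × 3.756) × 0.85 = 9840.0 / 270.43 × 0.85 ≈ 30.9 mL/min
Patient B: SCr = 77 / 88.4 = 0.871 mg/dL
Patient B: CrCl = (140 − 50) × 46.7 / (72 × 0.871) × 0.85 = 4203.0 / 62.71 × 0.85 ≈ 57.0 mL/min
30.9 vs 57.0 mL/min → Patient B is higher.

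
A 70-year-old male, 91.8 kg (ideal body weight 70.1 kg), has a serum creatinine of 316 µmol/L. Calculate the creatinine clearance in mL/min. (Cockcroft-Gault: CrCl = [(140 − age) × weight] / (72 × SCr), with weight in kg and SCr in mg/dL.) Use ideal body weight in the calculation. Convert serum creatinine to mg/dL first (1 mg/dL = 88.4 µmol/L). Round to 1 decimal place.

SCr = 316 / 88.4 = 3.575 mg/dL
CrCl = (140 − 70) × 70.1 / (72 × 3.575) = 4907.0 / 257.40 ≈ 19.1 mL/min

19.1 mL/min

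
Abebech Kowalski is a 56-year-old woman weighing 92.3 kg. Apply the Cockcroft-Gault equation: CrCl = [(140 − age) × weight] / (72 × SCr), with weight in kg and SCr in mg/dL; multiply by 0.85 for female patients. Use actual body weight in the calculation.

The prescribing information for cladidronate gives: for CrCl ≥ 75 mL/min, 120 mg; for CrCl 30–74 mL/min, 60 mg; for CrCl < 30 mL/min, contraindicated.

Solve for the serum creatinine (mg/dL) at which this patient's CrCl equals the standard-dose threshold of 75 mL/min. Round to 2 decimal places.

Standard dose requires CrCl ≥ 75 mL/min.
Set (140 − 56) × 92.3 × 0.85 / (72 × SCr) = 75
SCr = (140 − 56) × 92.3 × 0.85 / (72 × 75) = 1.220 mg/dL

1.22 mg/dL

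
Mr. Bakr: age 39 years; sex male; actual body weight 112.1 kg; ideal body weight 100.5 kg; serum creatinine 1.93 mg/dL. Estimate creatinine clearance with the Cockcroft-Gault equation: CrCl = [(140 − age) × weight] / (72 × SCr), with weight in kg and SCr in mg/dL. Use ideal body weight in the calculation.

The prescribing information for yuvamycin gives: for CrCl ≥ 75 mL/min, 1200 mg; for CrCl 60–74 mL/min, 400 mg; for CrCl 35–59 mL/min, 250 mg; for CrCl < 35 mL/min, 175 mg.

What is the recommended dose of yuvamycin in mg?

400 mg

CrCl = (140 − 39) × 100.5 / (72 × 1.93) = 10150.5 / 138.96 ≈ 73.0 mL/min
CrCl ≈ 73 mL/min → bracket 60–74 mL/min.
Dose for this bracket: 400 mg.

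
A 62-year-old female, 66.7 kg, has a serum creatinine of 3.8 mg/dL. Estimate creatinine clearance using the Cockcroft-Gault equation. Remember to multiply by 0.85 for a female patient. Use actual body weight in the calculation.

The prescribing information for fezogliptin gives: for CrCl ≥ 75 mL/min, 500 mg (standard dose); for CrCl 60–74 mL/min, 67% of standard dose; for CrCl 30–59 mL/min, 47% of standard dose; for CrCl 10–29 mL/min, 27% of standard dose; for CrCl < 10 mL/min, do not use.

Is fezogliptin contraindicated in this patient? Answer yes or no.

no

CrCl = (140 − 62) × 66.7 / (72 × 3.8) × 0.85 = 5202.6 / 273.60 × 0.85 ≈ 16.2 mL/min
CrCl ≈ 16 mL/min, which is ≥ 10 mL/min.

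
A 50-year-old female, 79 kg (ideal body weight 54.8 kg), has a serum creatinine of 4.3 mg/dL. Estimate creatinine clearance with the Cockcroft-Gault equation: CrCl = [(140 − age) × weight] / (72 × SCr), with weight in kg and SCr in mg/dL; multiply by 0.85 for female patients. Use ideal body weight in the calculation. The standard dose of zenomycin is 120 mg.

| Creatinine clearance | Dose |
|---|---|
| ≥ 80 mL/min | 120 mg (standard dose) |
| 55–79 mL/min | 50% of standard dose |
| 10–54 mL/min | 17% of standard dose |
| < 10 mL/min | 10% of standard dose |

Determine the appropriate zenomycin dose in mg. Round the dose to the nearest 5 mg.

20 mg

CrCl = (140 − 50) × 54.8 / (72 × 4.3) × 0.85 = 4932.0 / 309.60 × 0.85 ≈ 13.5 mL/min
CrCl ≈ 14 mL/min → bracket 10–54 mL/min.
17% of 120 mg = 20.4 mg → 20 mg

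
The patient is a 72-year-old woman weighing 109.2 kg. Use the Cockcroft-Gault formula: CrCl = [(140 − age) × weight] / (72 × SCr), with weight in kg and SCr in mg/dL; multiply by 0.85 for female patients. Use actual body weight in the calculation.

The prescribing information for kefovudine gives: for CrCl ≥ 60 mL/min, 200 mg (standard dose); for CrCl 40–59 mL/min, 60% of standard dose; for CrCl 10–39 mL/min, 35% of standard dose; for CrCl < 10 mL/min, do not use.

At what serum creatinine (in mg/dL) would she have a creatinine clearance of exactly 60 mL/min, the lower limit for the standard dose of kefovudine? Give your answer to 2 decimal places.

1.46 mg/dL

Standard dose requires CrCl ≥ 60 mL/min.
Set (140 − 72) × 109.2 × 0.85 / (72 × SCr) = 60
SCr = (140 − 72) × 109.2 × 0.85 / (72 × 60) = 1.461 mg/dL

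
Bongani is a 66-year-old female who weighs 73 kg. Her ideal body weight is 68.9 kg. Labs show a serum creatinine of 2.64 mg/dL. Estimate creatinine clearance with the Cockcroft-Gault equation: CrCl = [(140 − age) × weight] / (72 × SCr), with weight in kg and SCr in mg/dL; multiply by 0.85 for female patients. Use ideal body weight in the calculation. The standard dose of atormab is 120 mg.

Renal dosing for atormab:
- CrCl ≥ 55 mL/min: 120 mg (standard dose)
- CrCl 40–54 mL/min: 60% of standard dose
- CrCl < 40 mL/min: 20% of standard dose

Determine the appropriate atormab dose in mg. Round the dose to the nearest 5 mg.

CrCl = (140 − 66) × 68.9 / (72 × 2.64) × 0.85 = 5098.6 / 190.08 × 0.85 ≈ 22.8 mL/min
CrCl ≈ 23 mL/min → bracket < 40 mL/min.
20% of 120 mg = 24 mg → 25 mg

25 mg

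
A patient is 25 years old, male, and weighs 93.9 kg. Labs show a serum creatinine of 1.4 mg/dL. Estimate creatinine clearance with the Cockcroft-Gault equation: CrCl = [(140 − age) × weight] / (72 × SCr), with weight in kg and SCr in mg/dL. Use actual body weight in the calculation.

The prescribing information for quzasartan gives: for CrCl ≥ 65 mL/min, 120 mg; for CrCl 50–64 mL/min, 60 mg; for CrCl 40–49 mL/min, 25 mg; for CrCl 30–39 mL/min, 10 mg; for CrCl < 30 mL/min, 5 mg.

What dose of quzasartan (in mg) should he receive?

CrCl = (140 − 25) × 93.9 / (72 × 1.4) = 10798.5 / 100.80 ≈ 107.1 mL/min
CrCl ≈ 107 mL/min → bracket ≥ 65 mL/min.
Dose for this bracket: 120 mg.

120 mg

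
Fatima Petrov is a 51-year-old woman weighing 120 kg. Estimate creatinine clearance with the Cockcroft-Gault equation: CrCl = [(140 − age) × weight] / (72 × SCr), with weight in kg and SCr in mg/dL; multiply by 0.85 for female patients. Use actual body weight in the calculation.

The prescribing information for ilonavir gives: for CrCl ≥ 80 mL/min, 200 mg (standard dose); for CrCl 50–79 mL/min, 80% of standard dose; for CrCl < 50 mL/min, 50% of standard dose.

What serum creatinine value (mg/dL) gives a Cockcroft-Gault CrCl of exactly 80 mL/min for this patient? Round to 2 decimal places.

1.58 mg/dL

Standard dose requires CrCl ≥ 80 mL/min.
Set (140 − 51) × 120 × 0.85 / (72 × SCr) = 80
SCr = (140 − 51) × 120 × 0.85 / (72 × 80) = 1.576 mg/dL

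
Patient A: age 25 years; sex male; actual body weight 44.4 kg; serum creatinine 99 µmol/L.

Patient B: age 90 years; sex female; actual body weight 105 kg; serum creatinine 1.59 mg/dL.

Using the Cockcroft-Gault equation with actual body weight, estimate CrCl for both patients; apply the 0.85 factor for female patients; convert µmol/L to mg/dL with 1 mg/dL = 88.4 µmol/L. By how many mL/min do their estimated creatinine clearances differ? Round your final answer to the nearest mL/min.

24 mL/min

Patient A: SCr = 99 / 88.4 = 1.12 mg/dL
Patient A: CrCl = (140 − 25) × 44.4 / (72 × 1.12) = 5106.0 / 80.64 ≈ 63.3 mL/min
Patient B: CrCl = (140 − 90) × 105 / (72 × 1.59) × 0.85 = 5250.0 / 114.48 × 0.85 ≈ 39.0 mL/min
|63.3 − 39.0| = 24.3 mL/min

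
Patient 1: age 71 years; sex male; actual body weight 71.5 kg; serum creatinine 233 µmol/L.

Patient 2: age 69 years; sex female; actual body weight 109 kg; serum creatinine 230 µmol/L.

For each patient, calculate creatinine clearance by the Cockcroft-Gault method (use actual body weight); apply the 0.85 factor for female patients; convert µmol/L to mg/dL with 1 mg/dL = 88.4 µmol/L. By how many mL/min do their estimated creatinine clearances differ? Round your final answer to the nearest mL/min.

9 mL/min

Patient 1: SCr = 233 / 88.4 = 2.636 mg/dL
Patient 1: CrCl = (140 − 71) × 71.5 / (72 × 2.636) = 4933.5 / 189.79 ≈ 26.0 mL/min
Patient 2: SCr = 230 / 88.4 = 2.602 mg/dL
Patient 2: CrCl = (140 − 69) × 109 / (72 × 2.602) × 0.85 = 7739.0 / 187.34 × 0.85 ≈ 35.1 mL/min
|26.0 − 35.1| = 9.1 mL/min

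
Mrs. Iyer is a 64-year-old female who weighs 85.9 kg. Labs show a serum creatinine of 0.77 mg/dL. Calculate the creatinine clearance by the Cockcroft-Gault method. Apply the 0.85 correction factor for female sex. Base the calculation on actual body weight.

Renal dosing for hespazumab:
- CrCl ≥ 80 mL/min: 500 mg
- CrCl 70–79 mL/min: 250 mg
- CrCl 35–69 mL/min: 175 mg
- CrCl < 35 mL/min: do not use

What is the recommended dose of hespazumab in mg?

500 mg

CrCl = (140 − 64) × 85.9 / (72 × 0.77) × 0.85 = 6528.4 / 55.44 × 0.85 ≈ 100.1 mL/min
CrCl ≈ 100 mL/min → bracket ≥ 80 mL/min.
Dose for this bracket: 500 mg.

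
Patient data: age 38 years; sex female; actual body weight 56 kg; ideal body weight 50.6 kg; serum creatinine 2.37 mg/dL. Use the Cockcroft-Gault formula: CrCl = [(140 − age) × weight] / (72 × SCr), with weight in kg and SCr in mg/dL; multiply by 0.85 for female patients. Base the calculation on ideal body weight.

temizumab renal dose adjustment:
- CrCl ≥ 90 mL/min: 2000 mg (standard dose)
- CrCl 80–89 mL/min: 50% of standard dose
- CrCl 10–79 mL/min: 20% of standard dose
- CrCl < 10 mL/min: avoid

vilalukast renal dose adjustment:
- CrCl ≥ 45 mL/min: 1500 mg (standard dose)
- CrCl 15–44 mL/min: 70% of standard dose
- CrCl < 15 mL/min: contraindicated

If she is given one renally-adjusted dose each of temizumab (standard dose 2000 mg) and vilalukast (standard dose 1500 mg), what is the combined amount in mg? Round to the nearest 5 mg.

CrCl = (140 − 38) × 50.6 / (72 × 2.37) × 0.85 = 5161.2 / 170.64 × 0.85 ≈ 25.7 mL/min
CrCl ≈ 26 mL/min.
temizumab: 10–79 mL/min → 20% of 2000 mg = 400 mg.
vilalukast: 15–44 mL/min → 70% of 1500 mg = 1050 mg.
Total = 400 + 1050 = 1450 mg.

1450 mg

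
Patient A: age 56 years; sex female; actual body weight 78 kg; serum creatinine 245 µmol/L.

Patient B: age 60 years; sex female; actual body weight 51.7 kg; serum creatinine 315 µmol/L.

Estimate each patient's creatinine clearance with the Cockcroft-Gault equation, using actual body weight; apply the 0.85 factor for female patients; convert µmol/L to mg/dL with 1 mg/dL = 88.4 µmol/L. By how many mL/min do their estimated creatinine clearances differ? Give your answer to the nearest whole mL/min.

14 mL/min

Patient A: SCr = 245 / 88.4 = 2.771 mg/dL
Patient A: CrCl = (140 − 56) × 78 / (72 × 2.771) × 0.85 = 6552.0 / 199.51 × 0.85 ≈ 27.9 mL/min
Patient B: SCr = 315 / 88.4 = 3.563 mg/dL
Patient B: CrCl = (140 − 60) × 51.7 / (72 × 3.563) × 0.85 = 4136.0 / 256.54 × 0.85 ≈ 13.7 mL/min
|27.9 − 13.7| = 14.2 mL/min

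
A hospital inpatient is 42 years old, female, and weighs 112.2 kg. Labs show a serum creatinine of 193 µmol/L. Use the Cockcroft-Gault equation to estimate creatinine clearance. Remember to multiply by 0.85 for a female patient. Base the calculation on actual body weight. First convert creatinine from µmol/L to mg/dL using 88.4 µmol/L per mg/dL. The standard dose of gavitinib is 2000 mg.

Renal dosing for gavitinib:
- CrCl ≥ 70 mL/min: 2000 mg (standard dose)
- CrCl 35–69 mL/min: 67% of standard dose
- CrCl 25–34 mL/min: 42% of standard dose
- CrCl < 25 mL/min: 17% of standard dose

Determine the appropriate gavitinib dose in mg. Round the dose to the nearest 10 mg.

SCr = 193 / 88.4 = 2.183 mg/dL
CrCl = (140 − 42) × 112.2 / (72 × 2.183) × 0.85 = 10995.6 / 157.18 × 0.85 ≈ 59.5 mL/min
CrCl ≈ 59 mL/min → bracket 35–69 mL/min.
67% of 2000 mg = 1340 mg

1340 mg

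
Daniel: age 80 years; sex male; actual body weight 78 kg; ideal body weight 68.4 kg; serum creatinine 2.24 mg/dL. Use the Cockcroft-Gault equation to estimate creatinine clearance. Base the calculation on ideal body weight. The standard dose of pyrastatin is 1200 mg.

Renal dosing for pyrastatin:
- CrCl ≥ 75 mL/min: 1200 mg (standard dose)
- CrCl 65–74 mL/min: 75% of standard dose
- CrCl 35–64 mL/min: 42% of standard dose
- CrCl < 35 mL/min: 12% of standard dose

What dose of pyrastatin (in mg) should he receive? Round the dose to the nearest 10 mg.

140 mg

CrCl = (140 − 80) × 68.4 / (72 × 2.24) = 4104.0 / 161.28 ≈ 25.4 mL/min
CrCl ≈ 25 mL/min → bracket < 35 mL/min.
12% of 1200 mg = 144 mg → 140 mg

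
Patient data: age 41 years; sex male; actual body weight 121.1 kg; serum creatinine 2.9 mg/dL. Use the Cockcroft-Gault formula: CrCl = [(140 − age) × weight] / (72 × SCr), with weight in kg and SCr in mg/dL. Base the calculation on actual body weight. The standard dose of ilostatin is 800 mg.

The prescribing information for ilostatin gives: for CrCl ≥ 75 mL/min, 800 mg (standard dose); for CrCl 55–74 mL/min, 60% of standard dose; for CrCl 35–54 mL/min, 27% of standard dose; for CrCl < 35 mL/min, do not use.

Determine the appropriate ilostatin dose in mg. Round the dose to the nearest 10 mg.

480 mg

CrCl = (140 − 41) × 121.1 / (72 × 2.9) = 11988.9 / 208.80 ≈ 57.4 mL/min
CrCl ≈ 57 mL/min → bracket 55–74 mL/min.
60% of 800 mg = 480 mg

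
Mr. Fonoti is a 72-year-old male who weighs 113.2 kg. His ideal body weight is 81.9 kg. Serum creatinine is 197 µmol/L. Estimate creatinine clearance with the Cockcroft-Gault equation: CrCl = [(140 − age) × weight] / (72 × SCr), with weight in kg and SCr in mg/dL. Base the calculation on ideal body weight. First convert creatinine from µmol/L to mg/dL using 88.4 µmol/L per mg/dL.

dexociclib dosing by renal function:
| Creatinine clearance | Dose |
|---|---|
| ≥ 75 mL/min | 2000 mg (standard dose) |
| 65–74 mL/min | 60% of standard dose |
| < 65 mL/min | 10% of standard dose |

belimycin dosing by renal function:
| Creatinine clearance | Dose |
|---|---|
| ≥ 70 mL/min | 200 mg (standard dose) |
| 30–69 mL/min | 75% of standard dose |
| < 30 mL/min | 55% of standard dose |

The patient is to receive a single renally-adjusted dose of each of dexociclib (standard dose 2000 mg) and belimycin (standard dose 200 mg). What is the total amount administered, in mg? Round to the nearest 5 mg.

350 mg

SCr = 197 / 88.4 = 2.229 mg/dL
CrCl = (140 − 72) × 81.9 / (72 × 2.229) = 5569.2 / 160.49 ≈ 34.7 mL/min
CrCl ≈ 35 mL/min.
dexociclib: < 65 mL/min → 10% of 2000 mg = 200 mg.
belimycin: 30–69 mL/min → 75% of 200 mg = 150 mg.
Total = 200 + 150 = 350 mg.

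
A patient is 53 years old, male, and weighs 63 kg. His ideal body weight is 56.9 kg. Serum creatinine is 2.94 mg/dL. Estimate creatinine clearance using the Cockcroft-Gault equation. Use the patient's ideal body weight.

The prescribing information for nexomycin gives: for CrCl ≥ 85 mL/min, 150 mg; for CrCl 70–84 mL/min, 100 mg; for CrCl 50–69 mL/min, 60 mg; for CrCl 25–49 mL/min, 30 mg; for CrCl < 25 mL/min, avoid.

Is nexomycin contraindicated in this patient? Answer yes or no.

CrCl = (140 − 53) × 56.9 / (72 × 2.94) = 4950.3 / 211.68 ≈ 23.4 mL/min
CrCl ≈ 23 mL/min, which is < 25 mL/min.

yes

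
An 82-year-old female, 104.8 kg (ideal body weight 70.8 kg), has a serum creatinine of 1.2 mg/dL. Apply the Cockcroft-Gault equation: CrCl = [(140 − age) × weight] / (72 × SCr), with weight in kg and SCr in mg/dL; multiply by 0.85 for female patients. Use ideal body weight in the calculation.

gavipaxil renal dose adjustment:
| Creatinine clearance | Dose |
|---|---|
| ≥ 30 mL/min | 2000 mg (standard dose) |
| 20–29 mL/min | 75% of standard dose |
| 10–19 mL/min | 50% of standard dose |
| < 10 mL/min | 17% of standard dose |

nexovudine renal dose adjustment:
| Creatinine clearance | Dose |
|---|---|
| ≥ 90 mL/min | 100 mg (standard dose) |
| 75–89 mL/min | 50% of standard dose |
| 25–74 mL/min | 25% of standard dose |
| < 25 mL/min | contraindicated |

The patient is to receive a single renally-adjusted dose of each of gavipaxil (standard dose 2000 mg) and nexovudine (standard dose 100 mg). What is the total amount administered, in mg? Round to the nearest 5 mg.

CrCl = (140 − 82) × 70.8 / (72 × 1.2) × 0.85 = 4106.4 / 86.40 × 0.85 ≈ 40.4 mL/min
CrCl ≈ 40 mL/min.
gavipaxil: ≥ 30 mL/min → 100% of 2000 mg = 2000 mg.
nexovudine: 25–74 mL/min → 25% of 100 mg = 25 mg.
Total = 2000 + 25 = 2025 mg.

2025 mg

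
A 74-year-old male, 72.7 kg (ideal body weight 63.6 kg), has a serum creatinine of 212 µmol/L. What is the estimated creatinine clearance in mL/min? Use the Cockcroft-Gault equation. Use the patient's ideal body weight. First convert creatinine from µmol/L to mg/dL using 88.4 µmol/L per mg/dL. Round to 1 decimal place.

24.3 mL/min

SCr = 212 / 88.4 = 2.398 mg/dL
CrCl = (140 − 74) × 63.6 / (72 × 2.398) = 4197.6 / 172.66 ≈ 24.3 mL/min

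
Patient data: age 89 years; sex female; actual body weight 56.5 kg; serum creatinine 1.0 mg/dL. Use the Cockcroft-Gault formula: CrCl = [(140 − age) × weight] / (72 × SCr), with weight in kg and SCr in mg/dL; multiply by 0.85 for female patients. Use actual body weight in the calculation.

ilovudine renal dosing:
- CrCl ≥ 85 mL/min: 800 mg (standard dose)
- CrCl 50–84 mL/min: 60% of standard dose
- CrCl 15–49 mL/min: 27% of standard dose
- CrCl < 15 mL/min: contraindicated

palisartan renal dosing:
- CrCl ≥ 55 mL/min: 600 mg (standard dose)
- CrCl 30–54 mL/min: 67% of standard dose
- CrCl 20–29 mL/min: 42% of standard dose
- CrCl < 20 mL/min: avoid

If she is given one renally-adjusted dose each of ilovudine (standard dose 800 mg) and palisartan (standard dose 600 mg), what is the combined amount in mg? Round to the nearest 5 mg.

620 mg

CrCl = (140 − 89) × 56.5 / (72 × 1) × 0.85 = 2881.5 / 72.00 × 0.85 ≈ 34.0 mL/min
CrCl ≈ 34 mL/min.
ilovudine: 15–49 mL/min → 27% of 800 mg = 216 mg.
palisartan: 30–54 mL/min → 67% of 600 mg = 402 mg.
Total = 216 + 402 = 618 mg.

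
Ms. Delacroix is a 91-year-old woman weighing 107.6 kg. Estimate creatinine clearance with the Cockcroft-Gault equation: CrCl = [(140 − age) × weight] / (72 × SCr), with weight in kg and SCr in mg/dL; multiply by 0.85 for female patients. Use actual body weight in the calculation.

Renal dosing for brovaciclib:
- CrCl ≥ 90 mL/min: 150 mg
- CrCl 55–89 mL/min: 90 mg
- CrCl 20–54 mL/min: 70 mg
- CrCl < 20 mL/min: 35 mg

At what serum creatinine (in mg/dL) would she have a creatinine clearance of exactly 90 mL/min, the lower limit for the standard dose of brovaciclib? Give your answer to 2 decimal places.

0.69 mg/dL

Standard dose requires CrCl ≥ 90 mL/min.
Set (140 − 91) × 107.6 × 0.85 / (72 × SCr) = 90
SCr = (140 − 91) × 107.6 × 0.85 / (72 × 90) = 0.692 mg/dL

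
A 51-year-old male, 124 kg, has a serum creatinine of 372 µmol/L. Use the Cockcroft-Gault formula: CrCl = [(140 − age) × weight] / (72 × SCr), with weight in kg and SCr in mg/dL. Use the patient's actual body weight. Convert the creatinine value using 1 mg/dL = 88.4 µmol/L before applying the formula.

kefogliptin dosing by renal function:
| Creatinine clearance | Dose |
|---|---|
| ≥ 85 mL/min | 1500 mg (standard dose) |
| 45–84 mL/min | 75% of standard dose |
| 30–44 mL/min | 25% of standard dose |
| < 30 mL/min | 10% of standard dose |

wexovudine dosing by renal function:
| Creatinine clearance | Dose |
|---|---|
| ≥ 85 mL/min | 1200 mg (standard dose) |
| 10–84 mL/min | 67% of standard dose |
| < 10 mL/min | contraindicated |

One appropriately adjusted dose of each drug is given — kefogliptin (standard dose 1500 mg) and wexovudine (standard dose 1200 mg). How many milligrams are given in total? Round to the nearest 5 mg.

SCr = 372 / 88.4 = 4.208 mg/dL
CrCl = (140 − 51) × 124 / (72 × 4.208) = 11036.0 / 302.98 ≈ 36.4 mL/min
CrCl ≈ 36 mL/min.
kefogliptin: 30–44 mL/min → 25% of 1500 mg = 375 mg.
wexovudine: 10–84 mL/min → 67% of 1200 mg = 804 mg.
Total = 375 + 804 = 1179 mg.

1180 mg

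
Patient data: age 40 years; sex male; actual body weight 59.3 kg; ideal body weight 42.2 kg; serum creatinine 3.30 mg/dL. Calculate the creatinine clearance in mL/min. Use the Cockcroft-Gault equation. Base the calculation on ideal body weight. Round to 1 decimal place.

CrCl = (140 − 40) × 42.2 / (72 × 3.3) = 4220.0 / 237.60 ≈ 17.8 mL/min

17.8 mL/min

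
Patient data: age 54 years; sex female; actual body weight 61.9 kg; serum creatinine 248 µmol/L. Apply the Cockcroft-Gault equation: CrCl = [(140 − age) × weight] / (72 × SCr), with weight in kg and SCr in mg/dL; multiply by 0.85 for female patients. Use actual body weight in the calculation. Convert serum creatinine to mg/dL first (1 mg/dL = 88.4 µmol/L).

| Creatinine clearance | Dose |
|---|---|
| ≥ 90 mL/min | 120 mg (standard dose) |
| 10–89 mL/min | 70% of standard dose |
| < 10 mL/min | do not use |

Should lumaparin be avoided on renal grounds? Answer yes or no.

no

SCr = 248 / 88.4 = 2.805 mg/dL
CrCl = (140 − 54) × 61.9 / (72 × 2.805) × 0.85 = 5323.4 / 201.96 × 0.85 ≈ 22.4 mL/min
CrCl ≈ 22 mL/min, which is ≥ 10 mL/min.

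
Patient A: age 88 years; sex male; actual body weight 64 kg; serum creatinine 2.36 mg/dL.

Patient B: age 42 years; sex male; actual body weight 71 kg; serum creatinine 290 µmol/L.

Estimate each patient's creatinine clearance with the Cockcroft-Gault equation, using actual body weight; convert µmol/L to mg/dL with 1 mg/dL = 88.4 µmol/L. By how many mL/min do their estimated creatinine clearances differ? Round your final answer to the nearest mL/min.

Patient A: CrCl = (140 − 88) × 64 / (72 × 2.36) = 3328.0 / 169.92 ≈ 19.6 mL/min
Patient B: SCr = 290 / 88.4 = 3.281 mg/dL
Patient B: CrCl = (140 − 42) × 71 / (72 × 3.281) = 6958.0 / 236.23 ≈ 29.5 mL/min
|19.6 − 29.5| = 9.9 mL/min

10 mL/min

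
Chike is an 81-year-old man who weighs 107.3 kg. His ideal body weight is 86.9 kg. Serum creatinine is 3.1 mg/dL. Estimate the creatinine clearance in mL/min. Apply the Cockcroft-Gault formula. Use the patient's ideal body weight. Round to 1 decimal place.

23.0 mL/min

CrCl = (140 − 81) × 86.9 / (72 × 3.1) = 5127.1 / 223.20 ≈ 23.0 mL/min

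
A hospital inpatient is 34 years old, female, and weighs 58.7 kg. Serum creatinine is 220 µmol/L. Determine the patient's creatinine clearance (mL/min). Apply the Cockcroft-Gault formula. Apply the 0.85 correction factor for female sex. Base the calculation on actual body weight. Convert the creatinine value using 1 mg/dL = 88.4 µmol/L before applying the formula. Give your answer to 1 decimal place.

29.5 mL/min

SCr = 220 / 88.4 = 2.489 mg/dL
CrCl = (140 − 34) × 58.7 / (72 × 2.489) × 0.85 = 6222.2 / 179.21 × 0.85 ≈ 29.5 mL/min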